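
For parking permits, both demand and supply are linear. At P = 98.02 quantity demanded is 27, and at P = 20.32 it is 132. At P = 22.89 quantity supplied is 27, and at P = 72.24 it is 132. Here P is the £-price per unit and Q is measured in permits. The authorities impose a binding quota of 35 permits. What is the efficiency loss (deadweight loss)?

Demand slope = (20.32 − 98.02)/(132 − 27) = −0.74, so P = 118 − 0.74Q.
Supply slope = (72.24 − 22.89)/(132 − 27) = 0.47, so P = 10.2 + 0.47Q.
Competitive equilibrium: 118 − 0.74Q = 10.2 + 0.47Q → Q* = 89.0909, P* = 52.0727.
At Q = 35: demand price = 118 − 0.74·35 = 92.1; supply price = 10.2 + 0.47·35 = 26.65.
ΔQ = 89.0909 − 35 = 54.0909; wedge = 92.1 − 26.65 = 65.45.
Deadweight loss = ½ × 54.0909 × 65.45 = £1770.125.

£1770.125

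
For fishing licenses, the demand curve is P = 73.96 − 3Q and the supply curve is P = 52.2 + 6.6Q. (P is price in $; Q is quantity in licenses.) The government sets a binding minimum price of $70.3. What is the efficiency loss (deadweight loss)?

$5.26

Competitive equilibrium: 73.96 − 3Q = 52.2 + 6.6Q → Q* = 2.2667, P* = 67.16.
At the floor P = 70.3, quantity demanded = (73.96 − 70.3)/3 = 1.22.
Sellers' marginal cost at Q' = 1.22: 52.2 + 6.6·1.22 = 60.252.
ΔQ = 2.2667 − 1.22 = 1.0467; wedge = 70.3 − 60.252 = 10.048.
DWL = ½ × 1.0467 × 10.048 = $5.26.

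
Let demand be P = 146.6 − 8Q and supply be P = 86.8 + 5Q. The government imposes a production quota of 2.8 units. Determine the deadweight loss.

Competitive equilibrium: 146.6 − 8Q = 86.8 + 5Q → Q* = 4.6, P* = 109.8.
At Q = 2.8: demand price = 146.6 − 8·2.8 = 124.2; supply price = 86.8 + 5·2.8 = 100.8.
ΔQ = 4.6 − 2.8 = 1.8; wedge = 124.2 − 100.8 = 23.4.
Welfare loss = ½ × 1.8 × 23.4 = 21.06.

21.06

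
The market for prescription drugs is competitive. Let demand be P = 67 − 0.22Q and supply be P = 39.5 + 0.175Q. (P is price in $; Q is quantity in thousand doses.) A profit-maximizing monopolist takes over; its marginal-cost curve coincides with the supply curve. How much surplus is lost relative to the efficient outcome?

Competitive equilibrium: 67 − 0.22Q = 39.5 + 0.175Q → Q* = 69.6203, P* = 51.6835.
Marginal revenue: MR = 67 − 0.44Q. Set MR = MC: 67 − 0.44Q = 39.5 + 0.175Q → Q_m = 44.7154.
Price P_m = 67 − 0.22·44.7154 = 57.1626; MC(Q_m) = 39.5 + 0.175·44.7154 = 47.3252.
Competitive Q* = 69.6203, so ΔQ = 24.9049; wedge = 57.1626 − 47.3252 = 9.8374.
Deadweight loss = ½ × 24.9049 × 9.8374 = $122.50 thousand.

$122.50 thousand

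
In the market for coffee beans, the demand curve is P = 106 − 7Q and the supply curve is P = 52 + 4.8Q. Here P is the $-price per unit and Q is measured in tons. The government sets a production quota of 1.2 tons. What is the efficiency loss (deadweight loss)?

Competitive equilibrium: 106 − 7Q = 52 + 4.8Q → Q* = 4.5763, P* = 73.9661.
At Q = 1.2: demand price = 106 − 7·1.2 = 97.6; supply price = 52 + 4.8·1.2 = 57.76.
ΔQ = 4.5763 − 1.2 = 3.3763; wedge = 97.6 − 57.76 = 39.84.
DWL = ½ × 3.3763 × 39.84 = $67.26.

$67.26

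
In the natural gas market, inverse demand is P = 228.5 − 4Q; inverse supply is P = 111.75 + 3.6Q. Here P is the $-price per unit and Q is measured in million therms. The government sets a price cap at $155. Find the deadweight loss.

Competitive equilibrium: 228.5 − 4Q = 111.75 + 3.6Q → Q* = 15.3618, P* = 167.0526.
At the ceiling P = 155, quantity supplied = (155 − 111.75)/3.6 = 12.0139.
Willingness to pay at Q' = 12.0139: 228.5 − 4·12.0139 = 180.4444.
ΔQ = 15.3618 − 12.0139 = 3.3479; wedge = 180.4444 − 155 = 25.4444.
DWL = ½ × 3.3479 × 25.4444 = $42.59 million.

$42.59 million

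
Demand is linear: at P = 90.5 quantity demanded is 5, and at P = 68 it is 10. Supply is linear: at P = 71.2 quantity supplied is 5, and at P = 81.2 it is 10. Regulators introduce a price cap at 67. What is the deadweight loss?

Demand slope = (68 − 90.5)/(10 − 5) = −4.5, so P = 113 − 4.5Q.
Supply slope = (81.2 − 71.2)/(10 − 5) = 2, so P = 61.2 + 2Q.
Competitive equilibrium: 113 − 4.5Q = 61.2 + 2Q → Q* = 7.9692, P* = 77.1385.
At the ceiling P = 67, quantity supplied = (67 − 61.2)/2 = 2.9.
Willingness to pay at Q' = 2.9: 113 − 4.5·2.9 = 99.95.
ΔQ = 7.9692 − 2.9 = 5.0692; wedge = 99.95 − 67 = 32.95.
DWL = ½ × 5.0692 × 32.95 = 83.52.

83.52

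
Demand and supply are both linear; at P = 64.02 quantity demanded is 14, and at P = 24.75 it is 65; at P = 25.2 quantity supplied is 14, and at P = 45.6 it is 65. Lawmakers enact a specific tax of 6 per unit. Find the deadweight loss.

Demand slope = (24.75 − 64.02)/(65 − 14) = −0.77, so P = 74.8 − 0.77Q.
Supply slope = (45.6 − 25.2)/(65 − 14) = 0.4, so P = 19.6 + 0.4Q.
Competitive equilibrium: 74.8 − 0.77Q = 19.6 + 0.4Q → Q* = 47.1795, P* = 38.4718.
With the tax, the buyer price exceeds the seller price by 6: (74.8 − 0.77Q) − (19.6 + 0.4Q) = 6 → Q' = 42.0513.
ΔQ = 47.1795 − 42.0513 = 5.1282; the wedge equals the tax, 6.
DWL = ½ × 5.1282 × 6 = 15.38.

15.38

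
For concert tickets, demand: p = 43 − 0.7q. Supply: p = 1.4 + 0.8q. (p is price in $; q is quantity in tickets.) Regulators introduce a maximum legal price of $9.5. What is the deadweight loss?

$232.54

Competitive equilibrium: 43 − 0.7q = 1.4 + 0.8q → q* = 27.7333, p* = 23.5867.
At the ceiling p = 9.5, quantity supplied = (9.5 − 1.4)/0.8 = 10.125.
Willingness to pay at q' = 10.125: 43 − 0.7·10.125 = 35.9125.
Δq = 27.7333 − 10.125 = 17.6083; wedge = 35.9125 − 9.5 = 26.4125.
DWL = ½ × 17.6083 × 26.4125 = $232.54.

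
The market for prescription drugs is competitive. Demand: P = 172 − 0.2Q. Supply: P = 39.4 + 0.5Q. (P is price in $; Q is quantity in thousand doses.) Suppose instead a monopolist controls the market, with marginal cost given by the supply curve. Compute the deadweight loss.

$620.20 thousand

Competitive equilibrium: 172 − 0.2Q = 39.4 + 0.5Q → Q* = 189.4286, P* = 134.1143.
Marginal revenue: MR = 172 − 0.4Q. Set MR = MC: 172 − 0.4Q = 39.4 + 0.5Q → Q_m = 147.3333.
Price P_m = 172 − 0.2·147.3333 = 142.5333; MC(Q_m) = 39.4 + 0.5·147.3333 = 113.0667.
Competitive Q* = 189.4286, so ΔQ = 42.0953; wedge = 142.5333 − 113.0667 = 29.4666.
DWL = ½ × 42.0953 × 29.4666 = $620.20 thousand.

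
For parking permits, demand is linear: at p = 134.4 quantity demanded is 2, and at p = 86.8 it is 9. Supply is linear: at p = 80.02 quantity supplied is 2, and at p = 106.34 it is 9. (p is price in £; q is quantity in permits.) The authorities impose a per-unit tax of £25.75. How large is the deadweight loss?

£31.40

Demand slope = (86.8 − 134.4)/(9 − 2) = −6.8, so p = 148 − 6.8q.
Supply slope = (106.34 − 80.02)/(9 − 2) = 3.76, so p = 72.5 + 3.76q.
Competitive equilibrium: 148 − 6.8q = 72.5 + 3.76q → q* = 7.14962, p* = 99.38258.
With the tax, the buyer price exceeds the seller price by 25.75: (148 − 6.8q) − (72.5 + 3.76q) = 25.75 → q' = 4.71117.
Δq = 7.14962 − 4.71117 = 2.43845; the wedge equals the tax, 25.75.
The triangle = ½ × 2.43845 × 25.75 = £31.40.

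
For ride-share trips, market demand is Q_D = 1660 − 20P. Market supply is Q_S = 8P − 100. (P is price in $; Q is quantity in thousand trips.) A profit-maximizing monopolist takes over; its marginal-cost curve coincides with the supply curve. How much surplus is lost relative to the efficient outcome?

$701.27 thousand

In inverse form: demand P = 83 − 0.05Q, supply P = 12.5 + 0.125Q.
Competitive equilibrium: 83 − 0.05Q = 12.5 + 0.125Q → Q* = 402.8571, P* = 62.8571.
Marginal revenue: MR = 83 − 0.1Q. Set MR = MC: 83 − 0.1Q = 12.5 + 0.125Q → Q_m = 313.3333.
Price P_m = 83 − 0.05·313.3333 = 67.3333; MC(Q_m) = 12.5 + 0.125·313.3333 = 51.6667.
Competitive Q* = 402.8571, so ΔQ = 89.5238; wedge = 67.3333 − 51.6667 = 15.6666.
DWL = ½ × 89.5238 × 15.6666 = $701.27 thousand.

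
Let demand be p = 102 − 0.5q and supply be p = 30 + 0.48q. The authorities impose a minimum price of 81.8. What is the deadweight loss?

535.86

Competitive equilibrium: 102 − 0.5q = 30 + 0.48q → q* = 73.4694, p* = 65.2653.
At the floor p = 81.8, quantity demanded = (102 − 81.8)/0.5 = 40.4.
Sellers' marginal cost at q' = 40.4: 30 + 0.48·40.4 = 49.392.
Δq = 73.4694 − 40.4 = 33.0694; wedge = 81.8 − 49.392 = 32.408.
Welfare loss = ½ × 33.0694 × 32.408 = 535.86.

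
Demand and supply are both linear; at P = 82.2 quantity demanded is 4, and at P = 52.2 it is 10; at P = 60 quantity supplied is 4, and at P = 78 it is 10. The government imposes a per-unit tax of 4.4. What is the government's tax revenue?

Demand slope = (52.2 − 82.2)/(10 − 4) = −5, so P = 102.2 − 5Q.
Supply slope = (78 − 60)/(10 − 4) = 3, so P = 48 + 3Q.
Competitive equilibrium: 102.2 − 5Q = 48 + 3Q → Q* = 6.775, P* = 68.325.
With the tax, the buyer price exceeds the seller price by 4.4: (102.2 − 5Q) − (48 + 3Q) = 4.4 → Q' = 6.225.
Tax revenue = 4.4 × 6.225 = 27.39.

27.39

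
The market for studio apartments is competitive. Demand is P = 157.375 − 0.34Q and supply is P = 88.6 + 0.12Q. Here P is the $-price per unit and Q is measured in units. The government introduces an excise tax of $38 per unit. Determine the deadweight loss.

Competitive equilibrium: 157.375 − 0.34Q = 88.6 + 0.12Q → Q* = 149.5109, P* = 106.5413.
With the tax, the buyer price exceeds the seller price by 38: (157.375 − 0.34Q) − (88.6 + 0.12Q) = 38 → Q' = 66.9022.
ΔQ = 149.5109 − 66.9022 = 82.6087; the wedge equals the tax, 38.
Welfare loss = ½ × 82.6087 × 38 = $1569.57.

$1569.57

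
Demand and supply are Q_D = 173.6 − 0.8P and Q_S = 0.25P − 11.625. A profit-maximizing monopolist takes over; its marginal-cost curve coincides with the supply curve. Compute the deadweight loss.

In inverse form: demand P = 217 − 1.25Q, supply P = 46.5 + 4Q.
Competitive equilibrium: 217 − 1.25Q = 46.5 + 4Q → Q* = 32.4762, P* = 176.4048.
Marginal revenue: MR = 217 − 2.5Q. Set MR = MC: 217 − 2.5Q = 46.5 + 4Q → Q_m = 26.2308.
Price P_m = 217 − 1.25·26.2308 = 184.2115; MC(Q_m) = 46.5 + 4·26.2308 = 151.4232.
Competitive Q* = 32.4762, so ΔQ = 6.2454; wedge = 184.2115 − 151.4232 = 32.7883.
Deadweight loss = ½ × 6.2454 × 32.7883 = 102.39.

102.39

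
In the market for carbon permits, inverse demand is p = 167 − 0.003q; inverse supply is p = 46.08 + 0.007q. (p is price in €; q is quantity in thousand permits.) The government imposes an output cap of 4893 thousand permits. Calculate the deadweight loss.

Competitive equilibrium: 167 − 0.003q = 46.08 + 0.007q → q* = 12092, p* = 130.724.
At q = 4893: demand price = 167 − 0.003·4893 = 152.321; supply price = 46.08 + 0.007·4893 = 80.331.
Δq = 12092 − 4893 = 7199; wedge = 152.321 − 80.331 = 71.99.
Deadweight loss = ½ × 7199 × 71.99 = €259128.005 thousand.

€259128.005 thousand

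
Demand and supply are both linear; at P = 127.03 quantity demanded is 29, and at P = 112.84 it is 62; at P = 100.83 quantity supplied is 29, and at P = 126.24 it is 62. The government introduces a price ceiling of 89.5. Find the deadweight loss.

801.44

Demand slope = (112.84 − 127.03)/(62 − 29) = −0.43, so P = 139.5 − 0.43Q.
Supply slope = (126.24 − 100.83)/(62 − 29) = 0.77, so P = 78.5 + 0.77Q.
Competitive equilibrium: 139.5 − 0.43Q = 78.5 + 0.77Q → Q* = 50.8333, P* = 117.6417.
At the ceiling P = 89.5, quantity supplied = (89.5 − 78.5)/0.77 = 14.2857.
Willingness to pay at Q' = 14.2857: 139.5 − 0.43·14.2857 = 133.3571.
ΔQ = 50.8333 − 14.2857 = 36.5476; wedge = 133.3571 − 89.5 = 43.8571.
Welfare loss = ½ × 36.5476 × 43.8571 = 801.44.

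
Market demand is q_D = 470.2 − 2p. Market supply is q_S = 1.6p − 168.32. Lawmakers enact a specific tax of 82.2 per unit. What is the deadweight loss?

3003.04

In inverse form: demand p = 235.1 − 0.5q, supply p = 105.2 + 0.625q.
Competitive equilibrium: 235.1 − 0.5q = 105.2 + 0.625q → q* = 115.4667, p* = 177.3667.
With the tax, the buyer price exceeds the seller price by 82.2: (235.1 − 0.5q) − (105.2 + 0.625q) = 82.2 → q' = 42.4.
Δq = 115.4667 − 42.4 = 73.0667; the wedge equals the tax, 82.2.
Welfare loss = ½ × 73.0667 × 82.2 = 3003.04.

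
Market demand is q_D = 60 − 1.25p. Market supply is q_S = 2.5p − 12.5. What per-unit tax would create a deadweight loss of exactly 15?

In inverse form: demand p = 48 − 0.8q, supply p = 5 + 0.4q.
Competitive equilibrium: 48 − 0.8q = 5 + 0.4q → q* = 35.8333, p* = 19.3333.
A tax t gives Δq = t/1.2 and wedge t, so DWL = t²/2.4.
t²/2.4 = 15 → t² = 36 → t = 6.

6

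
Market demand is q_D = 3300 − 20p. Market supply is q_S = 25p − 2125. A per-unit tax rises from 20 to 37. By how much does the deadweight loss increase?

5383.33

In inverse form: demand p = 165 − 0.05q, supply p = 85 + 0.04q.
Competitive equilibrium: 165 − 0.05q = 85 + 0.04q → q* = 888.8889, p* = 120.5556.
For a per-unit tax t: Δq = t/0.09, so DWL = ½·t·(t/0.09) = t²/0.18.
At t = 20: DWL = 2222.222. At t = 37: DWL = 7605.556.
Increase = 7605.556 − 2222.222 = 5383.33.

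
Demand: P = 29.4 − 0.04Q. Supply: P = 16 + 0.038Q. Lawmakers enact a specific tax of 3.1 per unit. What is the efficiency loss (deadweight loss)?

61.60

Competitive equilibrium: 29.4 − 0.04Q = 16 + 0.038Q → Q* = 171.7949, P* = 22.5282.
With the tax, the buyer price exceeds the seller price by 3.1: (29.4 − 0.04Q) − (16 + 0.038Q) = 3.1 → Q' = 132.0513.
ΔQ = 171.7949 − 132.0513 = 39.7436; the wedge equals the tax, 3.1.
Deadweight loss = ½ × 39.7436 × 3.1 = 61.60.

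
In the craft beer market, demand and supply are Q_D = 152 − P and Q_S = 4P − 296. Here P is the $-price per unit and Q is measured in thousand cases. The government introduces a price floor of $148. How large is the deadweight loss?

$2131.60 thousand

In inverse form: demand P = 152 − Q, supply P = 74 + 0.25Q.
Competitive equilibrium: 152 − Q = 74 + 0.25Q → Q* = 62.4, P* = 89.6.
At the floor P = 148, quantity demanded = (152 − 148)/1 = 4.
Sellers' marginal cost at Q' = 4: 74 + 0.25·4 = 75.
ΔQ = 62.4 − 4 = 58.4; wedge = 148 − 75 = 73.
DWL = ½ × 58.4 × 73 = $2131.60 thousand.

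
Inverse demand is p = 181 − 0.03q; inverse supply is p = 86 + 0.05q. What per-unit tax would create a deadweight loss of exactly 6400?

32

Competitive equilibrium: 181 − 0.03q = 86 + 0.05q → q* = 1187.5, p* = 145.375.
A tax t gives Δq = t/0.08 and wedge t, so DWL = t²/0.16.
t²/0.16 = 6400 → t² = 1024 → t = 32.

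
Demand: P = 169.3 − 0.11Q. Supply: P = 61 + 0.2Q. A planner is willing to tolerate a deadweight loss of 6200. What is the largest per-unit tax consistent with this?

Competitive equilibrium: 169.3 − 0.11Q = 61 + 0.2Q → Q* = 349.3548, P* = 130.871.
A tax t gives ΔQ = t/0.31 and wedge t, so DWL = t²/0.62.
t²/0.62 = 6200 → t² = 3844 → t = 62.

62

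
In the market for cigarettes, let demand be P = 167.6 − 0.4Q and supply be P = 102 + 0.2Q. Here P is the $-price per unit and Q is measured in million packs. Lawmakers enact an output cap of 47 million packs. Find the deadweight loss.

Competitive equilibrium: 167.6 − 0.4Q = 102 + 0.2Q → Q* = 109.3333, P* = 123.8667.
At Q = 47: demand price = 167.6 − 0.4·47 = 148.8; supply price = 102 + 0.2·47 = 111.4.
ΔQ = 109.3333 − 47 = 62.3333; wedge = 148.8 − 111.4 = 37.4.
Deadweight loss = ½ × 62.3333 × 37.4 = $1165.63 million.

$1165.63 million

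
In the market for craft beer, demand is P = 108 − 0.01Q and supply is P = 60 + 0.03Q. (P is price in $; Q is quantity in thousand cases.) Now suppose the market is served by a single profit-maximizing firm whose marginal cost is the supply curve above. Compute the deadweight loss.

Competitive equilibrium: 108 − 0.01Q = 60 + 0.03Q → Q* = 1200, P* = 96.
Marginal revenue: MR = 108 − 0.02Q. Set MR = MC: 108 − 0.02Q = 60 + 0.03Q → Q_m = 960.
Price P_m = 108 − 0.01·960 = 98.4; MC(Q_m) = 60 + 0.03·960 = 88.8.
Competitive Q* = 1200, so ΔQ = 240; wedge = 98.4 − 88.8 = 9.6.
DWL = ½ × 240 × 9.6 = $1152 thousand.

$1152 thousand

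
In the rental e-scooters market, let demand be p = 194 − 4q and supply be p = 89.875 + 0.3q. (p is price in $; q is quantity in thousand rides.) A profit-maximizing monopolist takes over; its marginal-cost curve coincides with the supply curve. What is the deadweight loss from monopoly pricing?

$292.80 thousand

Competitive equilibrium: 194 − 4q = 89.875 + 0.3q → q* = 24.2151, p* = 97.1395.
Marginal revenue: MR = 194 − 8q. Set MR = MC: 194 − 8q = 89.875 + 0.3q → q_m = 12.5452.
Price p_m = 194 − 4·12.5452 = 143.8192; MC(q_m) = 89.875 + 0.3·12.5452 = 93.6386.
Competitive q* = 24.2151, so Δq = 11.6699; wedge = 143.8192 − 93.6386 = 50.1806.
Welfare loss = ½ × 11.6699 × 50.1806 = $292.80 thousand.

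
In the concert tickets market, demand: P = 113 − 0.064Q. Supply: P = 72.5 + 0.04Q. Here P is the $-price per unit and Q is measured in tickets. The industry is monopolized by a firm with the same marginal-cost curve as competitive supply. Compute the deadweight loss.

Competitive equilibrium: 113 − 0.064Q = 72.5 + 0.04Q → Q* = 389.42308, P* = 88.07692.
Marginal revenue: MR = 113 − 0.128Q. Set MR = MC: 113 − 0.128Q = 72.5 + 0.04Q → Q_m = 241.07143.
Price P_m = 113 − 0.064·241.07143 = 97.57143; MC(Q_m) = 72.5 + 0.04·241.07143 = 82.14286.
Competitive Q* = 389.42308, so ΔQ = 148.35165; wedge = 97.57143 − 82.14286 = 15.42857.
Welfare loss = ½ × 148.35165 × 15.42857 = $1144.43.

$1144.43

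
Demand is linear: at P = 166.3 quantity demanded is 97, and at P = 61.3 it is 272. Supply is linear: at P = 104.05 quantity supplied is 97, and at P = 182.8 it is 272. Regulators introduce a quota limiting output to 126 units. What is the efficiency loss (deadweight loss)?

Demand slope = (61.3 − 166.3)/(272 − 97) = −0.6, so P = 224.5 − 0.6Q.
Supply slope = (182.8 − 104.05)/(272 − 97) = 0.45, so P = 60.4 + 0.45Q.
Competitive equilibrium: 224.5 − 0.6Q = 60.4 + 0.45Q → Q* = 156.2857, P* = 130.7286.
At Q = 126: demand price = 224.5 − 0.6·126 = 148.9; supply price = 60.4 + 0.45·126 = 117.1.
ΔQ = 156.2857 − 126 = 30.2857; wedge = 148.9 − 117.1 = 31.8.
DWL = ½ × 30.2857 × 31.8 = 481.54.

481.54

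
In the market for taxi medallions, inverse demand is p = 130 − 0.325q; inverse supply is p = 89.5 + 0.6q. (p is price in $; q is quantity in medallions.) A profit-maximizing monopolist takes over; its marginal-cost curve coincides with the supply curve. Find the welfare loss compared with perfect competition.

Competitive equilibrium: 130 − 0.325q = 89.5 + 0.6q → q* = 43.7838, p* = 115.7703.
Marginal revenue: MR = 130 − 0.65q. Set MR = MC: 130 − 0.65q = 89.5 + 0.6q → q_m = 32.4.
Price p_m = 130 − 0.325·32.4 = 119.47; MC(q_m) = 89.5 + 0.6·32.4 = 108.94.
Competitive q* = 43.7838, so Δq = 11.3838; wedge = 119.47 − 108.94 = 10.53.
The triangle = ½ × 11.3838 × 10.53 = $59.94.

$59.94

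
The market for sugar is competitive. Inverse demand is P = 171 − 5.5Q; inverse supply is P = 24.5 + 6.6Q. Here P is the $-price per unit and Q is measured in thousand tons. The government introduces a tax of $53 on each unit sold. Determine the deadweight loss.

$116.07 thousand

Competitive equilibrium: 171 − 5.5Q = 24.5 + 6.6Q → Q* = 12.1074, P* = 104.4091.
With the tax, the buyer price exceeds the seller price by 53: (171 − 5.5Q) − (24.5 + 6.6Q) = 53 → Q' = 7.7273.
ΔQ = 12.1074 − 7.7273 = 4.3801; the wedge equals the tax, 53.
The triangle = ½ × 4.3801 × 53 = $116.07 thousand.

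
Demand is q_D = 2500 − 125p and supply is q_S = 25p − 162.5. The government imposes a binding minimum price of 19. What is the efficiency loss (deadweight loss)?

In inverse form: demand p = 20 − 0.008q, supply p = 6.5 + 0.04q.
Competitive equilibrium: 20 − 0.008q = 6.5 + 0.04q → q* = 281.25, p* = 17.75.
At the floor p = 19, quantity demanded = (20 − 19)/0.008 = 125.
Sellers' marginal cost at q' = 125: 6.5 + 0.04·125 = 11.5.
Δq = 281.25 − 125 = 156.25; wedge = 19 − 11.5 = 7.5.
Welfare loss = ½ × 156.25 × 7.5 = 585.94.

585.94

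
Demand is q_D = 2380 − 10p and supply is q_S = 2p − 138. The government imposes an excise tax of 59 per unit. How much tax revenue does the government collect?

In inverse form: demand p = 238 − 0.1q, supply p = 69 + 0.5q.
Competitive equilibrium: 238 − 0.1q = 69 + 0.5q → q* = 281.66667, p* = 209.83333.
With the tax, the buyer price exceeds the seller price by 59: (238 − 0.1q) − (69 + 0.5q) = 59 → q' = 183.33333.
Tax revenue = 59 × 183.33333 = 10816.67.

10816.67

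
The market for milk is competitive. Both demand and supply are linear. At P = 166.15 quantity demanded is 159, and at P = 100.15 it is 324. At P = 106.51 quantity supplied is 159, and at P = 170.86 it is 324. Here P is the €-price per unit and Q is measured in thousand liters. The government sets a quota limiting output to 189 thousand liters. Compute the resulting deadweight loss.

Demand slope = (100.15 − 166.15)/(324 − 159) = −0.4, so P = 229.75 − 0.4Q.
Supply slope = (170.86 − 106.51)/(324 − 159) = 0.39, so P = 44.5 + 0.39Q.
Competitive equilibrium: 229.75 − 0.4Q = 44.5 + 0.39Q → Q* = 234.4937, P* = 135.9525.
At Q = 189: demand price = 229.75 − 0.4·189 = 154.15; supply price = 44.5 + 0.39·189 = 118.21.
ΔQ = 234.4937 − 189 = 45.4937; wedge = 154.15 − 118.21 = 35.94.
DWL = ½ × 45.4937 × 35.94 = €817.52 thousand.

€817.52 thousand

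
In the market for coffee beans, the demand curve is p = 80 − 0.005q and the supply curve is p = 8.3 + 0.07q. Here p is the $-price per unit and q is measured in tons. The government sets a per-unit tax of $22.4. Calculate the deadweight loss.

Competitive equilibrium: 80 − 0.005q = 8.3 + 0.07q → q* = 956, p* = 75.22.
With the tax, the buyer price exceeds the seller price by 22.4: (80 − 0.005q) − (8.3 + 0.07q) = 22.4 → q' = 657.3333.
Δq = 956 − 657.3333 = 298.6667; the wedge equals the tax, 22.4.
The triangle = ½ × 298.6667 × 22.4 = $3345.07.

$3345.07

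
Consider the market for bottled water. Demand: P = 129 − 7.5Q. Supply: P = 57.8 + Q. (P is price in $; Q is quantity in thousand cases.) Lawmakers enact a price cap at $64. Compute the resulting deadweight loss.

Competitive equilibrium: 129 − 7.5Q = 57.8 + Q → Q* = 8.3765, P* = 66.1765.
At the ceiling P = 64, quantity supplied = (64 − 57.8)/1 = 6.2.
Willingness to pay at Q' = 6.2: 129 − 7.5·6.2 = 82.5.
ΔQ = 8.3765 − 6.2 = 2.1765; wedge = 82.5 − 64 = 18.5.
Deadweight loss = ½ × 2.1765 × 18.5 = $20.13 thousand.

$20.13 thousand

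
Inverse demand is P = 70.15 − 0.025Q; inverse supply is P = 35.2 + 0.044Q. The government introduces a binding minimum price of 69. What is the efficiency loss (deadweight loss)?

Competitive equilibrium: 70.15 − 0.025Q = 35.2 + 0.044Q → Q* = 506.5217, P* = 57.487.
At the floor P = 69, quantity demanded = (70.15 − 69)/0.025 = 46.
Sellers' marginal cost at Q' = 46: 35.2 + 0.044·46 = 37.224.
ΔQ = 506.5217 − 46 = 460.5217; wedge = 69 − 37.224 = 31.776.
Deadweight loss = ½ × 460.5217 × 31.776 = 7316.77.

7316.77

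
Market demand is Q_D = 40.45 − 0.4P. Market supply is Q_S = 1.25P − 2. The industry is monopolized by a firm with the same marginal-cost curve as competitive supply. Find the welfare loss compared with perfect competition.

278.83

In inverse form: demand P = 101.125 − 2.5Q, supply P = 1.6 + 0.8Q.
Competitive equilibrium: 101.125 − 2.5Q = 1.6 + 0.8Q → Q* = 30.1591, P* = 25.7273.
Marginal revenue: MR = 101.125 − 5Q. Set MR = MC: 101.125 − 5Q = 1.6 + 0.8Q → Q_m = 17.1595.
Price P_m = 101.125 − 2.5·17.1595 = 58.2263; MC(Q_m) = 1.6 + 0.8·17.1595 = 15.3276.
Competitive Q* = 30.1591, so ΔQ = 12.9996; wedge = 58.2263 − 15.3276 = 42.8987.
Deadweight loss = ½ × 12.9996 × 42.8987 = 278.83.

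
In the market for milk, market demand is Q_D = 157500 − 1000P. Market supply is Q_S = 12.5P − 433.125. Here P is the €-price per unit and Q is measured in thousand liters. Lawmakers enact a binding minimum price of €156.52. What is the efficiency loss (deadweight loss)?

€11664.45 thousand

In inverse form: demand P = 157.5 − 0.001Q, supply P = 34.65 + 0.08Q.
Competitive equilibrium: 157.5 − 0.001Q = 34.65 + 0.08Q → Q* = 1516.6667, P* = 155.9833.
At the floor P = 156.52, quantity demanded = (157.5 − 156.52)/0.001 = 980.
Sellers' marginal cost at Q' = 980: 34.65 + 0.08·980 = 113.05.
ΔQ = 1516.6667 − 980 = 536.6667; wedge = 156.52 − 113.05 = 43.47.
Welfare loss = ½ × 536.6667 × 43.47 = €11664.45 thousand.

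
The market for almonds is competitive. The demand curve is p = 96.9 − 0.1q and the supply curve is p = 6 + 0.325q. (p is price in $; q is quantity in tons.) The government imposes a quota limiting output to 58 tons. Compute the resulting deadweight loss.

Competitive equilibrium: 96.9 − 0.1q = 6 + 0.325q → q* = 213.8824, p* = 75.5118.
At q = 58: demand price = 96.9 − 0.1·58 = 91.1; supply price = 6 + 0.325·58 = 24.85.
Δq = 213.8824 − 58 = 155.8824; wedge = 91.1 − 24.85 = 66.25.
The triangle = ½ × 155.8824 × 66.25 = $5163.60.

$5163.60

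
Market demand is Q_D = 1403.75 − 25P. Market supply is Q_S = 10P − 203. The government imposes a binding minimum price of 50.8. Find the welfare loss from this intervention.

1047.38

In inverse form: demand P = 56.15 − 0.04Q, supply P = 20.3 + 0.1Q.
Competitive equilibrium: 56.15 − 0.04Q = 20.3 + 0.1Q → Q* = 256.0714, P* = 45.9071.
At the floor P = 50.8, quantity demanded = (56.15 − 50.8)/0.04 = 133.75.
Sellers' marginal cost at Q' = 133.75: 20.3 + 0.1·133.75 = 33.675.
ΔQ = 256.0714 − 133.75 = 122.3214; wedge = 50.8 − 33.675 = 17.125.
The triangle = ½ × 122.3214 × 17.125 = 1047.38.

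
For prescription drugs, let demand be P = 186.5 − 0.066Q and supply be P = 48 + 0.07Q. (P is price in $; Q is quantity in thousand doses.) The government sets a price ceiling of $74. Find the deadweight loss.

$28461.35 thousand

Competitive equilibrium: 186.5 − 0.066Q = 48 + 0.07Q → Q* = 1018.382353, P* = 119.286765.
At the ceiling P = 74, quantity supplied = (74 − 48)/0.07 = 371.428571.
Willingness to pay at Q' = 371.428571: 186.5 − 0.066·371.428571 = 161.985714.
ΔQ = 1018.382353 − 371.428571 = 646.953782; wedge = 161.985714 − 74 = 87.985714.
DWL = ½ × 646.953782 × 87.985714 = $28461.35 thousand.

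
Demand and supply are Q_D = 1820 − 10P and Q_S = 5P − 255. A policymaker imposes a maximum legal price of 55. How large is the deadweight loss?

In inverse form: demand P = 182 − 0.1Q, supply P = 51 + 0.2Q.
Competitive equilibrium: 182 − 0.1Q = 51 + 0.2Q → Q* = 436.6667, P* = 138.3333.
At the ceiling P = 55, quantity supplied = (55 − 51)/0.2 = 20.
Willingness to pay at Q' = 20: 182 − 0.1·20 = 180.
ΔQ = 436.6667 − 20 = 416.6667; wedge = 180 − 55 = 125.
Welfare loss = ½ × 416.6667 × 125 = 26041.67.

26041.67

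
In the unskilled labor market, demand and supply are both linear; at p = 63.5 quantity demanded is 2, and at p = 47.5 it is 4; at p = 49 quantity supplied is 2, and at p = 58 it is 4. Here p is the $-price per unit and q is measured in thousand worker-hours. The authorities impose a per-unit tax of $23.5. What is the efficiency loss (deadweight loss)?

$22.09 thousand

Demand slope = (47.5 − 63.5)/(4 − 2) = −8, so p = 79.5 − 8q.
Supply slope = (58 − 49)/(4 − 2) = 4.5, so p = 40 + 4.5q.
Competitive equilibrium: 79.5 − 8q = 40 + 4.5q → q* = 3.16, p* = 54.22.
With the tax, the buyer price exceeds the seller price by 23.5: (79.5 − 8q) − (40 + 4.5q) = 23.5 → q' = 1.28.
Δq = 3.16 − 1.28 = 1.88; the wedge equals the tax, 23.5.
DWL = ½ × 1.88 × 23.5 = $22.09 thousand.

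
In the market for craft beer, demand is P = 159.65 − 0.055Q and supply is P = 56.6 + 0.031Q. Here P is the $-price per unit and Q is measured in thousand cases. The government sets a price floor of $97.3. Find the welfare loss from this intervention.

$179.55 thousand

Competitive equilibrium: 159.65 − 0.055Q = 56.6 + 0.031Q → Q* = 1198.2558, P* = 93.7459.
At the floor P = 97.3, quantity demanded = (159.65 − 97.3)/0.055 = 1133.6364.
Sellers' marginal cost at Q' = 1133.6364: 56.6 + 0.031·1133.6364 = 91.7427.
ΔQ = 1198.2558 − 1133.6364 = 64.6194; wedge = 97.3 − 91.7427 = 5.5573.
Deadweight loss = ½ × 64.6194 × 5.5573 = $179.55 thousand.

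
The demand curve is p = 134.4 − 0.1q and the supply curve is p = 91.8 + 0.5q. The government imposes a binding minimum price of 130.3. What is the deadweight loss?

Competitive equilibrium: 134.4 − 0.1q = 91.8 + 0.5q → q* = 71, p* = 127.3.
At the floor p = 130.3, quantity demanded = (134.4 − 130.3)/0.1 = 41.
Sellers' marginal cost at q' = 41: 91.8 + 0.5·41 = 112.3.
Δq = 71 − 41 = 30; wedge = 130.3 − 112.3 = 18.
DWL = ½ × 30 × 18 = 270.

270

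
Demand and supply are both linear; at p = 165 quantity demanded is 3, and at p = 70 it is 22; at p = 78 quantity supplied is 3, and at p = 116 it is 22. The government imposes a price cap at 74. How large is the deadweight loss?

728.64

Demand slope = (70 − 165)/(22 − 3) = −5, so p = 180 − 5q.
Supply slope = (116 − 78)/(22 − 3) = 2, so p = 72 + 2q.
Competitive equilibrium: 180 − 5q = 72 + 2q → q* = 15.4286, p* = 102.8571.
At the ceiling p = 74, quantity supplied = (74 − 72)/2 = 1.
Willingness to pay at q' = 1: 180 − 5·1 = 175.
Δq = 15.4286 − 1 = 14.4286; wedge = 175 − 74 = 101.
The triangle = ½ × 14.4286 × 101 = 728.64.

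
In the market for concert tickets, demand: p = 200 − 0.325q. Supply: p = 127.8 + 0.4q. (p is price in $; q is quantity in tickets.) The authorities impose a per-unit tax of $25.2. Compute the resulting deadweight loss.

Competitive equilibrium: 200 − 0.325q = 127.8 + 0.4q → q* = 99.5862, p* = 167.6345.
With the tax, the buyer price exceeds the seller price by 25.2: (200 − 0.325q) − (127.8 + 0.4q) = 25.2 → q' = 64.8276.
Δq = 99.5862 − 64.8276 = 34.7586; the wedge equals the tax, 25.2.
Welfare loss = ½ × 34.7586 × 25.2 = $437.96.

$437.96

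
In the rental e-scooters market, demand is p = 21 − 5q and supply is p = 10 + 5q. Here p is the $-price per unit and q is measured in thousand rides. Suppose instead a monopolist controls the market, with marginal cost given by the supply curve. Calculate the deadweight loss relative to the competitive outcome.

Competitive equilibrium: 21 − 5q = 10 + 5q → q* = 1.1, p* = 15.5.
Marginal revenue: MR = 21 − 10q. Set MR = MC: 21 − 10q = 10 + 5q → q_m = 0.7333.
Price p_m = 21 − 5·0.7333 = 17.3335; MC(q_m) = 10 + 5·0.7333 = 13.6665.
Competitive q* = 1.1, so Δq = 0.3667; wedge = 17.3335 − 13.6665 = 3.667.
Deadweight loss = ½ × 0.3667 × 3.667 = $0.67 thousand.

$0.67 thousand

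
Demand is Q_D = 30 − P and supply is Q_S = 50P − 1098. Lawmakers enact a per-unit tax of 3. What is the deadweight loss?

4.41

In inverse form: demand P = 30 − Q, supply P = 21.96 + 0.02Q.
Competitive equilibrium: 30 − Q = 21.96 + 0.02Q → Q* = 7.8824, P* = 22.1176.
With the tax, the buyer price exceeds the seller price by 3: (30 − Q) − (21.96 + 0.02Q) = 3 → Q' = 4.9412.
ΔQ = 7.8824 − 4.9412 = 2.9412; the wedge equals the tax, 3.
DWL = ½ × 2.9412 × 3 = 4.41.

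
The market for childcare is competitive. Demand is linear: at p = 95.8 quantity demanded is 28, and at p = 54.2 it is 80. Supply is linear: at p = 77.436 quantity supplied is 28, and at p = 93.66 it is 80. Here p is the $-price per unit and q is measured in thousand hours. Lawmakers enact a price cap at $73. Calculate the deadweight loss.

$525.13 thousand

Demand slope = (54.2 − 95.8)/(80 − 28) = −0.8, so p = 118.2 − 0.8q.
Supply slope = (93.66 − 77.436)/(80 − 28) = 0.312, so p = 68.7 + 0.312q.
Competitive equilibrium: 118.2 − 0.8q = 68.7 + 0.312q → q* = 44.5144, p* = 82.5885.
At the ceiling p = 73, quantity supplied = (73 − 68.7)/0.312 = 13.7821.
Willingness to pay at q' = 13.7821: 118.2 − 0.8·13.7821 = 107.1743.
Δq = 44.5144 − 13.7821 = 30.7323; wedge = 107.1743 − 73 = 34.1743.
The triangle = ½ × 30.7323 × 34.1743 = $525.13 thousand.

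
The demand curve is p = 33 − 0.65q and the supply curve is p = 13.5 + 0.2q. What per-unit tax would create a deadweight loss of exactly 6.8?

Competitive equilibrium: 33 − 0.65q = 13.5 + 0.2q → q* = 22.9412, p* = 18.0882.
A tax t gives Δq = t/0.85 and wedge t, so DWL = t²/1.7.
t²/1.7 = 6.8 → t² = 11.56 → t = 3.4.

3.4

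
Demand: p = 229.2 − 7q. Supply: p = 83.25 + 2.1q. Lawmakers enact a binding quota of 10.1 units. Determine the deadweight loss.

160.46

Competitive equilibrium: 229.2 − 7q = 83.25 + 2.1q → q* = 16.0385, p* = 116.9308.
At q = 10.1: demand price = 229.2 − 7·10.1 = 158.5; supply price = 83.25 + 2.1·10.1 = 104.46.
Δq = 16.0385 − 10.1 = 5.9385; wedge = 158.5 − 104.46 = 54.04.
Deadweight loss = ½ × 5.9385 × 54.04 = 160.46.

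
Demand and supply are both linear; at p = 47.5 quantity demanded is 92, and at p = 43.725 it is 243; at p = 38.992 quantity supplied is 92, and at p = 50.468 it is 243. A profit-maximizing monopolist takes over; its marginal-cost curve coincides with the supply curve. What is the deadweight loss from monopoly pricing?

61.75

Demand slope = (43.725 − 47.5)/(243 − 92) = −0.025, so p = 49.8 − 0.025q.
Supply slope = (50.468 − 38.992)/(243 − 92) = 0.076, so p = 32 + 0.076q.
Competitive equilibrium: 49.8 − 0.025q = 32 + 0.076q → q* = 176.2376, p* = 45.3941.
Marginal revenue: MR = 49.8 − 0.05q. Set MR = MC: 49.8 − 0.05q = 32 + 0.076q → q_m = 141.2698.
Price p_m = 49.8 − 0.025·141.2698 = 46.2683; MC(q_m) = 32 + 0.076·141.2698 = 42.7365.
Competitive q* = 176.2376, so Δq = 34.9678; wedge = 46.2683 − 42.7365 = 3.5318.
Welfare loss = ½ × 34.9678 × 3.5318 = 61.75.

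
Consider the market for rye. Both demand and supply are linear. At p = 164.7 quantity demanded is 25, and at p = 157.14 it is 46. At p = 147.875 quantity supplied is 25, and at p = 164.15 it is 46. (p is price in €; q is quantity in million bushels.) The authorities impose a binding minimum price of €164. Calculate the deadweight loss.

Demand slope = (157.14 − 164.7)/(46 − 25) = −0.36, so p = 173.7 − 0.36q.
Supply slope = (164.15 − 147.875)/(46 − 25) = 0.775, so p = 128.5 + 0.775q.
Competitive equilibrium: 173.7 − 0.36q = 128.5 + 0.775q → q* = 39.8238, p* = 159.3634.
At the floor p = 164, quantity demanded = (173.7 − 164)/0.36 = 26.9444.
Sellers' marginal cost at q' = 26.9444: 128.5 + 0.775·26.9444 = 149.3819.
Δq = 39.8238 − 26.9444 = 12.8794; wedge = 164 − 149.3819 = 14.6181.
The triangle = ½ × 12.8794 × 14.6181 = €94.14 million.

€94.14 million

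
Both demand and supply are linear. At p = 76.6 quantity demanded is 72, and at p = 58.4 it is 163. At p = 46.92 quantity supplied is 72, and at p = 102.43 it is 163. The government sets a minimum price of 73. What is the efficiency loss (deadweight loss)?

Demand slope = (58.4 − 76.6)/(163 − 72) = −0.2, so p = 91 − 0.2q.
Supply slope = (102.43 − 46.92)/(163 − 72) = 0.61, so p = 3 + 0.61q.
Competitive equilibrium: 91 − 0.2q = 3 + 0.61q → q* = 108.642, p* = 69.2716.
At the floor p = 73, quantity demanded = (91 − 73)/0.2 = 90.
Sellers' marginal cost at q' = 90: 3 + 0.61·90 = 57.9.
Δq = 108.642 − 90 = 18.642; wedge = 73 − 57.9 = 15.1.
Deadweight loss = ½ × 18.642 × 15.1 = 140.75.

140.75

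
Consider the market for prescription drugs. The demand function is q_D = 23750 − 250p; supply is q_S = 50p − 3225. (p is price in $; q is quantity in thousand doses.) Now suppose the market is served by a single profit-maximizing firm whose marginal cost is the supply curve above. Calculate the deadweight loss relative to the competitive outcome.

$395.51 thousand

In inverse form: demand p = 95 − 0.004q, supply p = 64.5 + 0.02q.
Competitive equilibrium: 95 − 0.004q = 64.5 + 0.02q → q* = 1270.833333, p* = 89.916667.
Marginal revenue: MR = 95 − 0.008q. Set MR = MC: 95 − 0.008q = 64.5 + 0.02q → q_m = 1089.285714.
Price p_m = 95 − 0.004·1089.285714 = 90.642857; MC(q_m) = 64.5 + 0.02·1089.285714 = 86.285714.
Competitive q* = 1270.833333, so Δq = 181.547619; wedge = 90.642857 − 86.285714 = 4.357143.
DWL = ½ × 181.547619 × 4.357143 = $395.51 thousand.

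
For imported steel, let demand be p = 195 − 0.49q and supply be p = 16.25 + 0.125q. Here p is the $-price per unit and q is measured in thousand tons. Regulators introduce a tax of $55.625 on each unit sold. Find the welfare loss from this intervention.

Competitive equilibrium: 195 − 0.49q = 16.25 + 0.125q → q* = 290.6504, p* = 52.5813.
With the tax, the buyer price exceeds the seller price by 55.625: (195 − 0.49q) − (16.25 + 0.125q) = 55.625 → q' = 200.2033.
Δq = 290.6504 − 200.2033 = 90.4471; the wedge equals the tax, 55.625.
DWL = ½ × 90.4471 × 55.625 = $2515.56 thousand.

$2515.56 thousand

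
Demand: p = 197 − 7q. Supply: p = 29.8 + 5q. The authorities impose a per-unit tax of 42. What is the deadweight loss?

73.50

Competitive equilibrium: 197 − 7q = 29.8 + 5q → q* = 13.9333, p* = 99.4667.
With the tax, the buyer price exceeds the seller price by 42: (197 − 7q) − (29.8 + 5q) = 42 → q' = 10.4333.
Δq = 13.9333 − 10.4333 = 3.5; the wedge equals the tax, 42.
The triangle = ½ × 3.5 × 42 = 73.50.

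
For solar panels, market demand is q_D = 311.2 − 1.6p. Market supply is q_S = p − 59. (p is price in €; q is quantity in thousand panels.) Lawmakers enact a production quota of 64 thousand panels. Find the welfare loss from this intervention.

€305.31 thousand

In inverse form: demand p = 194.5 − 0.625q, supply p = 59 + q.
Competitive equilibrium: 194.5 − 0.625q = 59 + q → q* = 83.3846, p* = 142.3846.
At q = 64: demand price = 194.5 − 0.625·64 = 154.5; supply price = 59 + 1·64 = 123.
Δq = 83.3846 − 64 = 19.3846; wedge = 154.5 − 123 = 31.5.
The triangle = ½ × 19.3846 × 31.5 = €305.31 thousand.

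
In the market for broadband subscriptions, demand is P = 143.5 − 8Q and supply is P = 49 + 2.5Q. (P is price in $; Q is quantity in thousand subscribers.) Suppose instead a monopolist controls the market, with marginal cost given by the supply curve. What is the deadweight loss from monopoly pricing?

$79.52 thousand

Competitive equilibrium: 143.5 − 8Q = 49 + 2.5Q → Q* = 9, P* = 71.5.
Marginal revenue: MR = 143.5 − 16Q. Set MR = MC: 143.5 − 16Q = 49 + 2.5Q → Q_m = 5.1081.
Price P_m = 143.5 − 8·5.1081 = 102.6352; MC(Q_m) = 49 + 2.5·5.1081 = 61.7703.
Competitive Q* = 9, so ΔQ = 3.8919; wedge = 102.6352 − 61.7703 = 40.8649.
Welfare loss = ½ × 3.8919 × 40.8649 = $79.52 thousand.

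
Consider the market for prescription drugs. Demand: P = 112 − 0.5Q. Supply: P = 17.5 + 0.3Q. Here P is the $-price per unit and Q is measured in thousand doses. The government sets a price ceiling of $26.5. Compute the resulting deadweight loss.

Competitive equilibrium: 112 − 0.5Q = 17.5 + 0.3Q → Q* = 118.125, P* = 52.9375.
At the ceiling P = 26.5, quantity supplied = (26.5 − 17.5)/0.3 = 30.
Willingness to pay at Q' = 30: 112 − 0.5·30 = 97.
ΔQ = 118.125 − 30 = 88.125; wedge = 97 − 26.5 = 70.5.
Welfare loss = ½ × 88.125 × 70.5 = $3106.41 thousand.

$3106.41 thousand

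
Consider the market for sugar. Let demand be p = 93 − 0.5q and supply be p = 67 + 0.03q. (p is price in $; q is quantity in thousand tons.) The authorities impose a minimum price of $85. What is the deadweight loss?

Competitive equilibrium: 93 − 0.5q = 67 + 0.03q → q* = 49.0566, p* = 68.4717.
At the floor p = 85, quantity demanded = (93 − 85)/0.5 = 16.
Sellers' marginal cost at q' = 16: 67 + 0.03·16 = 67.48.
Δq = 49.0566 − 16 = 33.0566; wedge = 85 − 67.48 = 17.52.
The triangle = ½ × 33.0566 × 17.52 = $289.58 thousand.

$289.58 thousand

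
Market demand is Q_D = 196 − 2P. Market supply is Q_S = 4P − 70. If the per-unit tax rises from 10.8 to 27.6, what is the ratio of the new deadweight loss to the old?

In inverse form: demand P = 98 − 0.5Q, supply P = 17.5 + 0.25Q.
Competitive equilibrium: 98 − 0.5Q = 17.5 + 0.25Q → Q* = 107.3333, P* = 44.3333.
For a per-unit tax t: ΔQ = t/0.75, so DWL = ½·t·(t/0.75) = t²/1.5.
At t = 10.8: DWL = 77.76. At t = 27.6: DWL = 507.84.
Ratio = (27.6/10.8)² = 6.531.

6.531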